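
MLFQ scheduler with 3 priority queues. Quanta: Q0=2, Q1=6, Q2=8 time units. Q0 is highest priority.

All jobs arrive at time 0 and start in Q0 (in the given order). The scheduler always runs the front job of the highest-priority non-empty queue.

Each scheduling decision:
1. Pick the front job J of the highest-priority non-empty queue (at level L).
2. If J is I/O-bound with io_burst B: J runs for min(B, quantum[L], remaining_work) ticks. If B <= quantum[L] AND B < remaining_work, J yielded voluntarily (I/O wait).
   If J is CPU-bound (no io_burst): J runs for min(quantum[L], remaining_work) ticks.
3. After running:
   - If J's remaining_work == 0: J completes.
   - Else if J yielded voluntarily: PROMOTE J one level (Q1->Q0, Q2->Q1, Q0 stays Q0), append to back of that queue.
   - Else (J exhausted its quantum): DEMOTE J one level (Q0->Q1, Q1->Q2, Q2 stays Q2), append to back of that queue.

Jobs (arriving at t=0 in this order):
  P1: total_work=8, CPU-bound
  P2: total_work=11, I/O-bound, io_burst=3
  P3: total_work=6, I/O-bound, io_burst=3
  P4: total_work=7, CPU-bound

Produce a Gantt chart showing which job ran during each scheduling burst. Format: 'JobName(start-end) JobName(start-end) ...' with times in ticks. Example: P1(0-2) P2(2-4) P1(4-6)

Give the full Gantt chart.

t=0-2: P1@Q0 runs 2, rem=6, quantum used, demote→Q1. Q0=[P2,P3,P4] Q1=[P1] Q2=[]
t=2-4: P2@Q0 runs 2, rem=9, quantum used, demote→Q1. Q0=[P3,P4] Q1=[P1,P2] Q2=[]
t=4-6: P3@Q0 runs 2, rem=4, quantum used, demote→Q1. Q0=[P4] Q1=[P1,P2,P3] Q2=[]
t=6-8: P4@Q0 runs 2, rem=5, quantum used, demote→Q1. Q0=[] Q1=[P1,P2,P3,P4] Q2=[]
t=8-14: P1@Q1 runs 6, rem=0, completes. Q0=[] Q1=[P2,P3,P4] Q2=[]
t=14-17: P2@Q1 runs 3, rem=6, I/O yield, promote→Q0. Q0=[P2] Q1=[P3,P4] Q2=[]
t=17-19: P2@Q0 runs 2, rem=4, quantum used, demote→Q1. Q0=[] Q1=[P3,P4,P2] Q2=[]
t=19-22: P3@Q1 runs 3, rem=1, I/O yield, promote→Q0. Q0=[P3] Q1=[P4,P2] Q2=[]
t=22-23: P3@Q0 runs 1, rem=0, completes. Q0=[] Q1=[P4,P2] Q2=[]
t=23-28: P4@Q1 runs 5, rem=0, completes. Q0=[] Q1=[P2] Q2=[]
t=28-31: P2@Q1 runs 3, rem=1, I/O yield, promote→Q0. Q0=[P2] Q1=[] Q2=[]
t=31-32: P2@Q0 runs 1, rem=0, completes. Q0=[] Q1=[] Q2=[]

Answer: P1(0-2) P2(2-4) P3(4-6) P4(6-8) P1(8-14) P2(14-17) P2(17-19) P3(19-22) P3(22-23) P4(23-28) P2(28-31) P2(31-32)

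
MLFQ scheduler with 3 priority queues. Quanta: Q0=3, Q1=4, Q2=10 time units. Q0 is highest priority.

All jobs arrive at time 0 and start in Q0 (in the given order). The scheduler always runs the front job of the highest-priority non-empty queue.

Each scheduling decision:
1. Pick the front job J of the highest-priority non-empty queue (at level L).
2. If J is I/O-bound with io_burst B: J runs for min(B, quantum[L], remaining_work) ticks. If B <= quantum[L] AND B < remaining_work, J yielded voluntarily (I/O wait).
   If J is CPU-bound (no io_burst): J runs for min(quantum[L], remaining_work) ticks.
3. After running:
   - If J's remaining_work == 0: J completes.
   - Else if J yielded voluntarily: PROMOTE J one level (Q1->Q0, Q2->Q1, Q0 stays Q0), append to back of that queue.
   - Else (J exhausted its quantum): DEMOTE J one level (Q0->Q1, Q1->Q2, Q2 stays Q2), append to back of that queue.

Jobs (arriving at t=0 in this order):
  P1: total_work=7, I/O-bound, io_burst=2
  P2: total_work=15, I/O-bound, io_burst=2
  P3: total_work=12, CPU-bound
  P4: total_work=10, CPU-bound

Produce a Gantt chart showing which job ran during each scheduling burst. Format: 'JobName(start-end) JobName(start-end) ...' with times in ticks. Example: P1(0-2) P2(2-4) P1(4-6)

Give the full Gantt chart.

t=0-2: P1@Q0 runs 2, rem=5, I/O yield, promote→Q0. Q0=[P2,P3,P4,P1] Q1=[] Q2=[]
t=2-4: P2@Q0 runs 2, rem=13, I/O yield, promote→Q0. Q0=[P3,P4,P1,P2] Q1=[] Q2=[]
t=4-7: P3@Q0 runs 3, rem=9, quantum used, demote→Q1. Q0=[P4,P1,P2] Q1=[P3] Q2=[]
t=7-10: P4@Q0 runs 3, rem=7, quantum used, demote→Q1. Q0=[P1,P2] Q1=[P3,P4] Q2=[]
t=10-12: P1@Q0 runs 2, rem=3, I/O yield, promote→Q0. Q0=[P2,P1] Q1=[P3,P4] Q2=[]
t=12-14: P2@Q0 runs 2, rem=11, I/O yield, promote→Q0. Q0=[P1,P2] Q1=[P3,P4] Q2=[]
t=14-16: P1@Q0 runs 2, rem=1, I/O yield, promote→Q0. Q0=[P2,P1] Q1=[P3,P4] Q2=[]
t=16-18: P2@Q0 runs 2, rem=9, I/O yield, promote→Q0. Q0=[P1,P2] Q1=[P3,P4] Q2=[]
t=18-19: P1@Q0 runs 1, rem=0, completes. Q0=[P2] Q1=[P3,P4] Q2=[]
t=19-21: P2@Q0 runs 2, rem=7, I/O yield, promote→Q0. Q0=[P2] Q1=[P3,P4] Q2=[]
t=21-23: P2@Q0 runs 2, rem=5, I/O yield, promote→Q0. Q0=[P2] Q1=[P3,P4] Q2=[]
t=23-25: P2@Q0 runs 2, rem=3, I/O yield, promote→Q0. Q0=[P2] Q1=[P3,P4] Q2=[]
t=25-27: P2@Q0 runs 2, rem=1, I/O yield, promote→Q0. Q0=[P2] Q1=[P3,P4] Q2=[]
t=27-28: P2@Q0 runs 1, rem=0, completes. Q0=[] Q1=[P3,P4] Q2=[]
t=28-32: P3@Q1 runs 4, rem=5, quantum used, demote→Q2. Q0=[] Q1=[P4] Q2=[P3]
t=32-36: P4@Q1 runs 4, rem=3, quantum used, demote→Q2. Q0=[] Q1=[] Q2=[P3,P4]
t=36-41: P3@Q2 runs 5, rem=0, completes. Q0=[] Q1=[] Q2=[P4]
t=41-44: P4@Q2 runs 3, rem=0, completes. Q0=[] Q1=[] Q2=[]

Answer: P1(0-2) P2(2-4) P3(4-7) P4(7-10) P1(10-12) P2(12-14) P1(14-16) P2(16-18) P1(18-19) P2(19-21) P2(21-23) P2(23-25) P2(25-27) P2(27-28) P3(28-32) P4(32-36) P3(36-41) P4(41-44)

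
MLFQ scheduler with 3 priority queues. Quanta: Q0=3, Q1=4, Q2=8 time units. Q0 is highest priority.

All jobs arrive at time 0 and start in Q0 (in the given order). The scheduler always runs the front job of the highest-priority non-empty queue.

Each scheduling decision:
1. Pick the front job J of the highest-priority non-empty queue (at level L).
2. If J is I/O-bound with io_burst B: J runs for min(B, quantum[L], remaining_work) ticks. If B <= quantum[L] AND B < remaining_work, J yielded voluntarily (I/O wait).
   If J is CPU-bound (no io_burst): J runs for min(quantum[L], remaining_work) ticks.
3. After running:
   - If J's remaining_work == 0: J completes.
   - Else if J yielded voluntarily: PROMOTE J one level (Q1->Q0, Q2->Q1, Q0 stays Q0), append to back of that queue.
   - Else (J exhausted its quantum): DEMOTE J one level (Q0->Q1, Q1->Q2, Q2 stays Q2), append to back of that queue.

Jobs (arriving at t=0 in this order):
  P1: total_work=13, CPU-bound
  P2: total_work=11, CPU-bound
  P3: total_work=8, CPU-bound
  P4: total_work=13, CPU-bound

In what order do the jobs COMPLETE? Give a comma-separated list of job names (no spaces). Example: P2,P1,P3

Answer: P1,P2,P3,P4

Derivation:
t=0-3: P1@Q0 runs 3, rem=10, quantum used, demote→Q1. Q0=[P2,P3,P4] Q1=[P1] Q2=[]
t=3-6: P2@Q0 runs 3, rem=8, quantum used, demote→Q1. Q0=[P3,P4] Q1=[P1,P2] Q2=[]
t=6-9: P3@Q0 runs 3, rem=5, quantum used, demote→Q1. Q0=[P4] Q1=[P1,P2,P3] Q2=[]
t=9-12: P4@Q0 runs 3, rem=10, quantum used, demote→Q1. Q0=[] Q1=[P1,P2,P3,P4] Q2=[]
t=12-16: P1@Q1 runs 4, rem=6, quantum used, demote→Q2. Q0=[] Q1=[P2,P3,P4] Q2=[P1]
t=16-20: P2@Q1 runs 4, rem=4, quantum used, demote→Q2. Q0=[] Q1=[P3,P4] Q2=[P1,P2]
t=20-24: P3@Q1 runs 4, rem=1, quantum used, demote→Q2. Q0=[] Q1=[P4] Q2=[P1,P2,P3]
t=24-28: P4@Q1 runs 4, rem=6, quantum used, demote→Q2. Q0=[] Q1=[] Q2=[P1,P2,P3,P4]
t=28-34: P1@Q2 runs 6, rem=0, completes. Q0=[] Q1=[] Q2=[P2,P3,P4]
t=34-38: P2@Q2 runs 4, rem=0, completes. Q0=[] Q1=[] Q2=[P3,P4]
t=38-39: P3@Q2 runs 1, rem=0, completes. Q0=[] Q1=[] Q2=[P4]
t=39-45: P4@Q2 runs 6, rem=0, completes. Q0=[] Q1=[] Q2=[]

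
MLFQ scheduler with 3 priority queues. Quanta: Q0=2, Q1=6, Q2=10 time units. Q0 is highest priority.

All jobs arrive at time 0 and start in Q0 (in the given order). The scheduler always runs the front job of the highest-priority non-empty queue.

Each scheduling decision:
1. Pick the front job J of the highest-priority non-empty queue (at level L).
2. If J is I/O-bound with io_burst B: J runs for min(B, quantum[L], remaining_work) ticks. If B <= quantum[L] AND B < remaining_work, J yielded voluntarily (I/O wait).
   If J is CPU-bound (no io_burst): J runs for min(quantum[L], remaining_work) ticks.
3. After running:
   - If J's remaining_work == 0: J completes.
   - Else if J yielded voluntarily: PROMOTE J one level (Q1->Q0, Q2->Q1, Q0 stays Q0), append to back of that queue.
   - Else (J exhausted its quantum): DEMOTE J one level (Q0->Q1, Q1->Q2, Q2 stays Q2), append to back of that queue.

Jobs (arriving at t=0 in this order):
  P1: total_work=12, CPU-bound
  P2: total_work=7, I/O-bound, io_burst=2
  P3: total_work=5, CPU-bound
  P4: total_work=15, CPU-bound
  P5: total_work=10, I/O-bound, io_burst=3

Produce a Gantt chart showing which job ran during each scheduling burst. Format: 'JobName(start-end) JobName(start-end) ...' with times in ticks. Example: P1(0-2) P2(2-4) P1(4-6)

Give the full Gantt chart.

t=0-2: P1@Q0 runs 2, rem=10, quantum used, demote→Q1. Q0=[P2,P3,P4,P5] Q1=[P1] Q2=[]
t=2-4: P2@Q0 runs 2, rem=5, I/O yield, promote→Q0. Q0=[P3,P4,P5,P2] Q1=[P1] Q2=[]
t=4-6: P3@Q0 runs 2, rem=3, quantum used, demote→Q1. Q0=[P4,P5,P2] Q1=[P1,P3] Q2=[]
t=6-8: P4@Q0 runs 2, rem=13, quantum used, demote→Q1. Q0=[P5,P2] Q1=[P1,P3,P4] Q2=[]
t=8-10: P5@Q0 runs 2, rem=8, quantum used, demote→Q1. Q0=[P2] Q1=[P1,P3,P4,P5] Q2=[]
t=10-12: P2@Q0 runs 2, rem=3, I/O yield, promote→Q0. Q0=[P2] Q1=[P1,P3,P4,P5] Q2=[]
t=12-14: P2@Q0 runs 2, rem=1, I/O yield, promote→Q0. Q0=[P2] Q1=[P1,P3,P4,P5] Q2=[]
t=14-15: P2@Q0 runs 1, rem=0, completes. Q0=[] Q1=[P1,P3,P4,P5] Q2=[]
t=15-21: P1@Q1 runs 6, rem=4, quantum used, demote→Q2. Q0=[] Q1=[P3,P4,P5] Q2=[P1]
t=21-24: P3@Q1 runs 3, rem=0, completes. Q0=[] Q1=[P4,P5] Q2=[P1]
t=24-30: P4@Q1 runs 6, rem=7, quantum used, demote→Q2. Q0=[] Q1=[P5] Q2=[P1,P4]
t=30-33: P5@Q1 runs 3, rem=5, I/O yield, promote→Q0. Q0=[P5] Q1=[] Q2=[P1,P4]
t=33-35: P5@Q0 runs 2, rem=3, quantum used, demote→Q1. Q0=[] Q1=[P5] Q2=[P1,P4]
t=35-38: P5@Q1 runs 3, rem=0, completes. Q0=[] Q1=[] Q2=[P1,P4]
t=38-42: P1@Q2 runs 4, rem=0, completes. Q0=[] Q1=[] Q2=[P4]
t=42-49: P4@Q2 runs 7, rem=0, completes. Q0=[] Q1=[] Q2=[]

Answer: P1(0-2) P2(2-4) P3(4-6) P4(6-8) P5(8-10) P2(10-12) P2(12-14) P2(14-15) P1(15-21) P3(21-24) P4(24-30) P5(30-33) P5(33-35) P5(35-38) P1(38-42) P4(42-49)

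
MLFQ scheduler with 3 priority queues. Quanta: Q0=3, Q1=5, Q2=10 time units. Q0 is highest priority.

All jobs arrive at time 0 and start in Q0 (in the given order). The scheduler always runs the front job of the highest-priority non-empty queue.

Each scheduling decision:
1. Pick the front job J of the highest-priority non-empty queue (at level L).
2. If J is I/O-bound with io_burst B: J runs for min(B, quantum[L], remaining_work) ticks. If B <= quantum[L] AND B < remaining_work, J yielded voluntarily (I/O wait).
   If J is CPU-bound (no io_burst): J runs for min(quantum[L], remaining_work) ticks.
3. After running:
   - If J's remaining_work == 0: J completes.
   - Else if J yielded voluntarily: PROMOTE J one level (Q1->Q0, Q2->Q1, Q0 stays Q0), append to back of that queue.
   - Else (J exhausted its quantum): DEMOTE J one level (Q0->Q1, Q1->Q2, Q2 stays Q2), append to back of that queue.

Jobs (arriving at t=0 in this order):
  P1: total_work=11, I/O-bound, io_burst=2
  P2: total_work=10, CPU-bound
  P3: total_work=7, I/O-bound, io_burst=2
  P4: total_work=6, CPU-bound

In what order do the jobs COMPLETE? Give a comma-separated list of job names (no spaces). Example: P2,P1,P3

t=0-2: P1@Q0 runs 2, rem=9, I/O yield, promote→Q0. Q0=[P2,P3,P4,P1] Q1=[] Q2=[]
t=2-5: P2@Q0 runs 3, rem=7, quantum used, demote→Q1. Q0=[P3,P4,P1] Q1=[P2] Q2=[]
t=5-7: P3@Q0 runs 2, rem=5, I/O yield, promote→Q0. Q0=[P4,P1,P3] Q1=[P2] Q2=[]
t=7-10: P4@Q0 runs 3, rem=3, quantum used, demote→Q1. Q0=[P1,P3] Q1=[P2,P4] Q2=[]
t=10-12: P1@Q0 runs 2, rem=7, I/O yield, promote→Q0. Q0=[P3,P1] Q1=[P2,P4] Q2=[]
t=12-14: P3@Q0 runs 2, rem=3, I/O yield, promote→Q0. Q0=[P1,P3] Q1=[P2,P4] Q2=[]
t=14-16: P1@Q0 runs 2, rem=5, I/O yield, promote→Q0. Q0=[P3,P1] Q1=[P2,P4] Q2=[]
t=16-18: P3@Q0 runs 2, rem=1, I/O yield, promote→Q0. Q0=[P1,P3] Q1=[P2,P4] Q2=[]
t=18-20: P1@Q0 runs 2, rem=3, I/O yield, promote→Q0. Q0=[P3,P1] Q1=[P2,P4] Q2=[]
t=20-21: P3@Q0 runs 1, rem=0, completes. Q0=[P1] Q1=[P2,P4] Q2=[]
t=21-23: P1@Q0 runs 2, rem=1, I/O yield, promote→Q0. Q0=[P1] Q1=[P2,P4] Q2=[]
t=23-24: P1@Q0 runs 1, rem=0, completes. Q0=[] Q1=[P2,P4] Q2=[]
t=24-29: P2@Q1 runs 5, rem=2, quantum used, demote→Q2. Q0=[] Q1=[P4] Q2=[P2]
t=29-32: P4@Q1 runs 3, rem=0, completes. Q0=[] Q1=[] Q2=[P2]
t=32-34: P2@Q2 runs 2, rem=0, completes. Q0=[] Q1=[] Q2=[]

Answer: P3,P1,P4,P2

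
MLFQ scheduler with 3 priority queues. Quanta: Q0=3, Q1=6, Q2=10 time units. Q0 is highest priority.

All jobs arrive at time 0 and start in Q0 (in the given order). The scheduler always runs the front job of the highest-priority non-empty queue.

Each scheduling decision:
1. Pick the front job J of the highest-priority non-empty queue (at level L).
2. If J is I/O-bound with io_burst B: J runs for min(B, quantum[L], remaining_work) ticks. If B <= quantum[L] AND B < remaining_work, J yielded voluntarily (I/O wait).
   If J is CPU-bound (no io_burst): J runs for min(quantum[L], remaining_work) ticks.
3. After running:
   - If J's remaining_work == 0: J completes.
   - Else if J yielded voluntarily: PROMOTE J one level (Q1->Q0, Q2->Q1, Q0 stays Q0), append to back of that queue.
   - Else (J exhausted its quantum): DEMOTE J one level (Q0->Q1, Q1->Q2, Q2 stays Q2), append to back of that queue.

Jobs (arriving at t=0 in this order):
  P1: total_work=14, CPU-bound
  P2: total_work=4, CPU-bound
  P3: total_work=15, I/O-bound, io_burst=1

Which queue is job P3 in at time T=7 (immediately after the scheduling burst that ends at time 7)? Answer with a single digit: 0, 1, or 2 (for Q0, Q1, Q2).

t=0-3: P1@Q0 runs 3, rem=11, quantum used, demote→Q1. Q0=[P2,P3] Q1=[P1] Q2=[]
t=3-6: P2@Q0 runs 3, rem=1, quantum used, demote→Q1. Q0=[P3] Q1=[P1,P2] Q2=[]
t=6-7: P3@Q0 runs 1, rem=14, I/O yield, promote→Q0. Q0=[P3] Q1=[P1,P2] Q2=[]
t=7-8: P3@Q0 runs 1, rem=13, I/O yield, promote→Q0. Q0=[P3] Q1=[P1,P2] Q2=[]
t=8-9: P3@Q0 runs 1, rem=12, I/O yield, promote→Q0. Q0=[P3] Q1=[P1,P2] Q2=[]
t=9-10: P3@Q0 runs 1, rem=11, I/O yield, promote→Q0. Q0=[P3] Q1=[P1,P2] Q2=[]
t=10-11: P3@Q0 runs 1, rem=10, I/O yield, promote→Q0. Q0=[P3] Q1=[P1,P2] Q2=[]
t=11-12: P3@Q0 runs 1, rem=9, I/O yield, promote→Q0. Q0=[P3] Q1=[P1,P2] Q2=[]
t=12-13: P3@Q0 runs 1, rem=8, I/O yield, promote→Q0. Q0=[P3] Q1=[P1,P2] Q2=[]
t=13-14: P3@Q0 runs 1, rem=7, I/O yield, promote→Q0. Q0=[P3] Q1=[P1,P2] Q2=[]
t=14-15: P3@Q0 runs 1, rem=6, I/O yield, promote→Q0. Q0=[P3] Q1=[P1,P2] Q2=[]
t=15-16: P3@Q0 runs 1, rem=5, I/O yield, promote→Q0. Q0=[P3] Q1=[P1,P2] Q2=[]
t=16-17: P3@Q0 runs 1, rem=4, I/O yield, promote→Q0. Q0=[P3] Q1=[P1,P2] Q2=[]
t=17-18: P3@Q0 runs 1, rem=3, I/O yield, promote→Q0. Q0=[P3] Q1=[P1,P2] Q2=[]
t=18-19: P3@Q0 runs 1, rem=2, I/O yield, promote→Q0. Q0=[P3] Q1=[P1,P2] Q2=[]
t=19-20: P3@Q0 runs 1, rem=1, I/O yield, promote→Q0. Q0=[P3] Q1=[P1,P2] Q2=[]
t=20-21: P3@Q0 runs 1, rem=0, completes. Q0=[] Q1=[P1,P2] Q2=[]
t=21-27: P1@Q1 runs 6, rem=5, quantum used, demote→Q2. Q0=[] Q1=[P2] Q2=[P1]
t=27-28: P2@Q1 runs 1, rem=0, completes. Q0=[] Q1=[] Q2=[P1]
t=28-33: P1@Q2 runs 5, rem=0, completes. Q0=[] Q1=[] Q2=[]

Answer: 0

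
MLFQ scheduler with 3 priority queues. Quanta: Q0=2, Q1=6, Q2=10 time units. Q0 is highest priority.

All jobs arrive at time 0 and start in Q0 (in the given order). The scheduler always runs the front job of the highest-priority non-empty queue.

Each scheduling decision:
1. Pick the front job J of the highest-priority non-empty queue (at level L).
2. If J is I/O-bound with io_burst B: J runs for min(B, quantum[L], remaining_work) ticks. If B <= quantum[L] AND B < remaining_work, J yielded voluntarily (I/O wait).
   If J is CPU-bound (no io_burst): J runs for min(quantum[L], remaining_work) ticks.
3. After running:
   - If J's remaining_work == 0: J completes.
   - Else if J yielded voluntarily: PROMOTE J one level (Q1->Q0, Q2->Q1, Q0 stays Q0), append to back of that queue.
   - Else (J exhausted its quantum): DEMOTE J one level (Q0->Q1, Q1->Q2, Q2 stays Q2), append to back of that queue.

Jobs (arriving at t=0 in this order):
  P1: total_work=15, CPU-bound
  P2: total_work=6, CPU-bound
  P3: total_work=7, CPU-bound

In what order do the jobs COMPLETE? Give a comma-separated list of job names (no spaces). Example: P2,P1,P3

Answer: P2,P3,P1

Derivation:
t=0-2: P1@Q0 runs 2, rem=13, quantum used, demote→Q1. Q0=[P2,P3] Q1=[P1] Q2=[]
t=2-4: P2@Q0 runs 2, rem=4, quantum used, demote→Q1. Q0=[P3] Q1=[P1,P2] Q2=[]
t=4-6: P3@Q0 runs 2, rem=5, quantum used, demote→Q1. Q0=[] Q1=[P1,P2,P3] Q2=[]
t=6-12: P1@Q1 runs 6, rem=7, quantum used, demote→Q2. Q0=[] Q1=[P2,P3] Q2=[P1]
t=12-16: P2@Q1 runs 4, rem=0, completes. Q0=[] Q1=[P3] Q2=[P1]
t=16-21: P3@Q1 runs 5, rem=0, completes. Q0=[] Q1=[] Q2=[P1]
t=21-28: P1@Q2 runs 7, rem=0, completes. Q0=[] Q1=[] Q2=[]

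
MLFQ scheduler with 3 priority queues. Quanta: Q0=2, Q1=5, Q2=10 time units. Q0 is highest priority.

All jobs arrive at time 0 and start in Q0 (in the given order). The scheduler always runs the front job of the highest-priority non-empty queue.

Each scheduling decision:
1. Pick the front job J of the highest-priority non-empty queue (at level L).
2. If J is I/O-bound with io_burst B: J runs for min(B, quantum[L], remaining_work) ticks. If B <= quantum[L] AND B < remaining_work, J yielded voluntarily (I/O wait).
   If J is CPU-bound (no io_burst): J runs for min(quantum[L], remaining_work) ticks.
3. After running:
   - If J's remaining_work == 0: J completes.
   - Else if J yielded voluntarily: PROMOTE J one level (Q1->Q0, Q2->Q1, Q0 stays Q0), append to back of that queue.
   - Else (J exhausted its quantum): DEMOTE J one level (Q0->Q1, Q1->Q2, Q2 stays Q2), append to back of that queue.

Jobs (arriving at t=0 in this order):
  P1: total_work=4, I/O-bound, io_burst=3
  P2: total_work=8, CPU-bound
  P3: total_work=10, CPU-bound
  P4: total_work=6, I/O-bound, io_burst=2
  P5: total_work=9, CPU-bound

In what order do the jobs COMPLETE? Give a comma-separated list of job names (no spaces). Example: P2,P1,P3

t=0-2: P1@Q0 runs 2, rem=2, quantum used, demote→Q1. Q0=[P2,P3,P4,P5] Q1=[P1] Q2=[]
t=2-4: P2@Q0 runs 2, rem=6, quantum used, demote→Q1. Q0=[P3,P4,P5] Q1=[P1,P2] Q2=[]
t=4-6: P3@Q0 runs 2, rem=8, quantum used, demote→Q1. Q0=[P4,P5] Q1=[P1,P2,P3] Q2=[]
t=6-8: P4@Q0 runs 2, rem=4, I/O yield, promote→Q0. Q0=[P5,P4] Q1=[P1,P2,P3] Q2=[]
t=8-10: P5@Q0 runs 2, rem=7, quantum used, demote→Q1. Q0=[P4] Q1=[P1,P2,P3,P5] Q2=[]
t=10-12: P4@Q0 runs 2, rem=2, I/O yield, promote→Q0. Q0=[P4] Q1=[P1,P2,P3,P5] Q2=[]
t=12-14: P4@Q0 runs 2, rem=0, completes. Q0=[] Q1=[P1,P2,P3,P5] Q2=[]
t=14-16: P1@Q1 runs 2, rem=0, completes. Q0=[] Q1=[P2,P3,P5] Q2=[]
t=16-21: P2@Q1 runs 5, rem=1, quantum used, demote→Q2. Q0=[] Q1=[P3,P5] Q2=[P2]
t=21-26: P3@Q1 runs 5, rem=3, quantum used, demote→Q2. Q0=[] Q1=[P5] Q2=[P2,P3]
t=26-31: P5@Q1 runs 5, rem=2, quantum used, demote→Q2. Q0=[] Q1=[] Q2=[P2,P3,P5]
t=31-32: P2@Q2 runs 1, rem=0, completes. Q0=[] Q1=[] Q2=[P3,P5]
t=32-35: P3@Q2 runs 3, rem=0, completes. Q0=[] Q1=[] Q2=[P5]
t=35-37: P5@Q2 runs 2, rem=0, completes. Q0=[] Q1=[] Q2=[]

Answer: P4,P1,P2,P3,P5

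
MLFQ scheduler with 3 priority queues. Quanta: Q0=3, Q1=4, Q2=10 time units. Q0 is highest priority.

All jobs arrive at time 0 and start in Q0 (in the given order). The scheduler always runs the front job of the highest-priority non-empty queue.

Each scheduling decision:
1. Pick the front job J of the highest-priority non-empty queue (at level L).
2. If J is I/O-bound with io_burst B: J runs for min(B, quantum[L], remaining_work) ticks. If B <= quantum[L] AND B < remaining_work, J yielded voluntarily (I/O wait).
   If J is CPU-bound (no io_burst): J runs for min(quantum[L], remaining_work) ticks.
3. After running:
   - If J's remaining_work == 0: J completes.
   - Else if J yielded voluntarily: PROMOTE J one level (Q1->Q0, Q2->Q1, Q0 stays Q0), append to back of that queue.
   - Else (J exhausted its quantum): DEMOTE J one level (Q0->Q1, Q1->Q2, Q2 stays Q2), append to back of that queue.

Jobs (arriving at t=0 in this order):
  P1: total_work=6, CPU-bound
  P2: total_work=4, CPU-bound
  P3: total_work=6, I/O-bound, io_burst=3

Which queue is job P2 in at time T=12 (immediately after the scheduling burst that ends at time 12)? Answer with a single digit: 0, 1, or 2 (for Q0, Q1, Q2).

Answer: 1

Derivation:
t=0-3: P1@Q0 runs 3, rem=3, quantum used, demote→Q1. Q0=[P2,P3] Q1=[P1] Q2=[]
t=3-6: P2@Q0 runs 3, rem=1, quantum used, demote→Q1. Q0=[P3] Q1=[P1,P2] Q2=[]
t=6-9: P3@Q0 runs 3, rem=3, I/O yield, promote→Q0. Q0=[P3] Q1=[P1,P2] Q2=[]
t=9-12: P3@Q0 runs 3, rem=0, completes. Q0=[] Q1=[P1,P2] Q2=[]
t=12-15: P1@Q1 runs 3, rem=0, completes. Q0=[] Q1=[P2] Q2=[]
t=15-16: P2@Q1 runs 1, rem=0, completes. Q0=[] Q1=[] Q2=[]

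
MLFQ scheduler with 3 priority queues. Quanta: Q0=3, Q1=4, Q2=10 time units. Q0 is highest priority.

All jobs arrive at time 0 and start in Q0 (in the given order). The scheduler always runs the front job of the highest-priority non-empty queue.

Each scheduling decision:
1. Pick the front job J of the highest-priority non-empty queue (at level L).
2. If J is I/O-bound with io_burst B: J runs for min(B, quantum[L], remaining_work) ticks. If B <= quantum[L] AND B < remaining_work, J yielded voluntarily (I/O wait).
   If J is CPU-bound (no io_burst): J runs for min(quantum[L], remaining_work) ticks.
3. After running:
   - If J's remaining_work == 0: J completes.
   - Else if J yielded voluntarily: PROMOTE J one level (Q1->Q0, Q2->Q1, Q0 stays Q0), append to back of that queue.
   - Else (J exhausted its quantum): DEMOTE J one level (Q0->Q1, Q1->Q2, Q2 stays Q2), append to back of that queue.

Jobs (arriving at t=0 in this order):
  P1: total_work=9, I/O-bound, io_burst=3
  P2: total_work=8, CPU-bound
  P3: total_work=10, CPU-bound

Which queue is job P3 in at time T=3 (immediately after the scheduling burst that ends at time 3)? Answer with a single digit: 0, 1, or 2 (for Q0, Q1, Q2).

t=0-3: P1@Q0 runs 3, rem=6, I/O yield, promote→Q0. Q0=[P2,P3,P1] Q1=[] Q2=[]
t=3-6: P2@Q0 runs 3, rem=5, quantum used, demote→Q1. Q0=[P3,P1] Q1=[P2] Q2=[]
t=6-9: P3@Q0 runs 3, rem=7, quantum used, demote→Q1. Q0=[P1] Q1=[P2,P3] Q2=[]
t=9-12: P1@Q0 runs 3, rem=3, I/O yield, promote→Q0. Q0=[P1] Q1=[P2,P3] Q2=[]
t=12-15: P1@Q0 runs 3, rem=0, completes. Q0=[] Q1=[P2,P3] Q2=[]
t=15-19: P2@Q1 runs 4, rem=1, quantum used, demote→Q2. Q0=[] Q1=[P3] Q2=[P2]
t=19-23: P3@Q1 runs 4, rem=3, quantum used, demote→Q2. Q0=[] Q1=[] Q2=[P2,P3]
t=23-24: P2@Q2 runs 1, rem=0, completes. Q0=[] Q1=[] Q2=[P3]
t=24-27: P3@Q2 runs 3, rem=0, completes. Q0=[] Q1=[] Q2=[]

Answer: 0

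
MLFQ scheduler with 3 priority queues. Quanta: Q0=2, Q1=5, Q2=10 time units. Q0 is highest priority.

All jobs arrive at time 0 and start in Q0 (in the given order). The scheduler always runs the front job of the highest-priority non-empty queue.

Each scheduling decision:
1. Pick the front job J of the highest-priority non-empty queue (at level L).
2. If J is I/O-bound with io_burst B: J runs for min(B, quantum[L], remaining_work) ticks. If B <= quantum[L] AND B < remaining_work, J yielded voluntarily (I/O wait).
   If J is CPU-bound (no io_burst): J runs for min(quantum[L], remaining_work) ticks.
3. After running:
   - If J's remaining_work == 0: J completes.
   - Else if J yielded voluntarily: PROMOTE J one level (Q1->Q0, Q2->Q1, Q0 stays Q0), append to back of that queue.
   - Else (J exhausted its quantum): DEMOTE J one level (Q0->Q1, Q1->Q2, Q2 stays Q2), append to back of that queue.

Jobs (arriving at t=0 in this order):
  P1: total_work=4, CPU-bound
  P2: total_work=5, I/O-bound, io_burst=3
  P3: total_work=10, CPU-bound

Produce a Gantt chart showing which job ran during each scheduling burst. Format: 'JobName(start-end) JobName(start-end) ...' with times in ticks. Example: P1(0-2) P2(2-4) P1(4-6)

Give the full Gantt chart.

t=0-2: P1@Q0 runs 2, rem=2, quantum used, demote→Q1. Q0=[P2,P3] Q1=[P1] Q2=[]
t=2-4: P2@Q0 runs 2, rem=3, quantum used, demote→Q1. Q0=[P3] Q1=[P1,P2] Q2=[]
t=4-6: P3@Q0 runs 2, rem=8, quantum used, demote→Q1. Q0=[] Q1=[P1,P2,P3] Q2=[]
t=6-8: P1@Q1 runs 2, rem=0, completes. Q0=[] Q1=[P2,P3] Q2=[]
t=8-11: P2@Q1 runs 3, rem=0, completes. Q0=[] Q1=[P3] Q2=[]
t=11-16: P3@Q1 runs 5, rem=3, quantum used, demote→Q2. Q0=[] Q1=[] Q2=[P3]
t=16-19: P3@Q2 runs 3, rem=0, completes. Q0=[] Q1=[] Q2=[]

Answer: P1(0-2) P2(2-4) P3(4-6) P1(6-8) P2(8-11) P3(11-16) P3(16-19)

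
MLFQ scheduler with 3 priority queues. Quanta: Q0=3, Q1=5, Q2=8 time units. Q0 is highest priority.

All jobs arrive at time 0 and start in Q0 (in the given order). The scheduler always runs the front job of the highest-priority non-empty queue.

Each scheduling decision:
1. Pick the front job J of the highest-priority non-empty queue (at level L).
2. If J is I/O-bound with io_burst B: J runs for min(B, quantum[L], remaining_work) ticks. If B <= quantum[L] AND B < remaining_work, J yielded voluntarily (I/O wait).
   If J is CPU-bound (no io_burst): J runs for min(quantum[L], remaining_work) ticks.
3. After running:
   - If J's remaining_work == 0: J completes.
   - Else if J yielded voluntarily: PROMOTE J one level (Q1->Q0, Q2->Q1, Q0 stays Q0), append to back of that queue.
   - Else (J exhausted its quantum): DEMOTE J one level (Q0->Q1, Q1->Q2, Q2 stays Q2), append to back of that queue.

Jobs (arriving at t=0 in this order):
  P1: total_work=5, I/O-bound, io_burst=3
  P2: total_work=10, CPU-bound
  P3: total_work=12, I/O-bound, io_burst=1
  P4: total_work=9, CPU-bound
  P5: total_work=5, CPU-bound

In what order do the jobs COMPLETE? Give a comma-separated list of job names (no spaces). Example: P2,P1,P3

t=0-3: P1@Q0 runs 3, rem=2, I/O yield, promote→Q0. Q0=[P2,P3,P4,P5,P1] Q1=[] Q2=[]
t=3-6: P2@Q0 runs 3, rem=7, quantum used, demote→Q1. Q0=[P3,P4,P5,P1] Q1=[P2] Q2=[]
t=6-7: P3@Q0 runs 1, rem=11, I/O yield, promote→Q0. Q0=[P4,P5,P1,P3] Q1=[P2] Q2=[]
t=7-10: P4@Q0 runs 3, rem=6, quantum used, demote→Q1. Q0=[P5,P1,P3] Q1=[P2,P4] Q2=[]
t=10-13: P5@Q0 runs 3, rem=2, quantum used, demote→Q1. Q0=[P1,P3] Q1=[P2,P4,P5] Q2=[]
t=13-15: P1@Q0 runs 2, rem=0, completes. Q0=[P3] Q1=[P2,P4,P5] Q2=[]
t=15-16: P3@Q0 runs 1, rem=10, I/O yield, promote→Q0. Q0=[P3] Q1=[P2,P4,P5] Q2=[]
t=16-17: P3@Q0 runs 1, rem=9, I/O yield, promote→Q0. Q0=[P3] Q1=[P2,P4,P5] Q2=[]
t=17-18: P3@Q0 runs 1, rem=8, I/O yield, promote→Q0. Q0=[P3] Q1=[P2,P4,P5] Q2=[]
t=18-19: P3@Q0 runs 1, rem=7, I/O yield, promote→Q0. Q0=[P3] Q1=[P2,P4,P5] Q2=[]
t=19-20: P3@Q0 runs 1, rem=6, I/O yield, promote→Q0. Q0=[P3] Q1=[P2,P4,P5] Q2=[]
t=20-21: P3@Q0 runs 1, rem=5, I/O yield, promote→Q0. Q0=[P3] Q1=[P2,P4,P5] Q2=[]
t=21-22: P3@Q0 runs 1, rem=4, I/O yield, promote→Q0. Q0=[P3] Q1=[P2,P4,P5] Q2=[]
t=22-23: P3@Q0 runs 1, rem=3, I/O yield, promote→Q0. Q0=[P3] Q1=[P2,P4,P5] Q2=[]
t=23-24: P3@Q0 runs 1, rem=2, I/O yield, promote→Q0. Q0=[P3] Q1=[P2,P4,P5] Q2=[]
t=24-25: P3@Q0 runs 1, rem=1, I/O yield, promote→Q0. Q0=[P3] Q1=[P2,P4,P5] Q2=[]
t=25-26: P3@Q0 runs 1, rem=0, completes. Q0=[] Q1=[P2,P4,P5] Q2=[]
t=26-31: P2@Q1 runs 5, rem=2, quantum used, demote→Q2. Q0=[] Q1=[P4,P5] Q2=[P2]
t=31-36: P4@Q1 runs 5, rem=1, quantum used, demote→Q2. Q0=[] Q1=[P5] Q2=[P2,P4]
t=36-38: P5@Q1 runs 2, rem=0, completes. Q0=[] Q1=[] Q2=[P2,P4]
t=38-40: P2@Q2 runs 2, rem=0, completes. Q0=[] Q1=[] Q2=[P4]
t=40-41: P4@Q2 runs 1, rem=0, completes. Q0=[] Q1=[] Q2=[]

Answer: P1,P3,P5,P2,P4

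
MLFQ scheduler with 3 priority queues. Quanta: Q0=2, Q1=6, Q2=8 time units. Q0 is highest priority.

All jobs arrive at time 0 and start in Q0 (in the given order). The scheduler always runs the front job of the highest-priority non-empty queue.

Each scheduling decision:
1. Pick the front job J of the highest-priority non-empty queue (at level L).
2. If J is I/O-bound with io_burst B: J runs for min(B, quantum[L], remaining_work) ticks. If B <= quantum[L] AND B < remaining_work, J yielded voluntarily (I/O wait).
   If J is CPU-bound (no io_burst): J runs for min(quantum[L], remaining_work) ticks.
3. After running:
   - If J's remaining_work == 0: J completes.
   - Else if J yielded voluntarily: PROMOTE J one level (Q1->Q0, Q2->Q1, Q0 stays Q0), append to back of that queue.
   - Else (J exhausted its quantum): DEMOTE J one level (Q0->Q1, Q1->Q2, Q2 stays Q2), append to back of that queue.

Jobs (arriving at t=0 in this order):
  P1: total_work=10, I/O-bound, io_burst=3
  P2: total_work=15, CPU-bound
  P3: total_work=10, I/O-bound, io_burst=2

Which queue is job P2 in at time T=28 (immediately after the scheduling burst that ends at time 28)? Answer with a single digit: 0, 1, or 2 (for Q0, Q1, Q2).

Answer: 2

Derivation:
t=0-2: P1@Q0 runs 2, rem=8, quantum used, demote→Q1. Q0=[P2,P3] Q1=[P1] Q2=[]
t=2-4: P2@Q0 runs 2, rem=13, quantum used, demote→Q1. Q0=[P3] Q1=[P1,P2] Q2=[]
t=4-6: P3@Q0 runs 2, rem=8, I/O yield, promote→Q0. Q0=[P3] Q1=[P1,P2] Q2=[]
t=6-8: P3@Q0 runs 2, rem=6, I/O yield, promote→Q0. Q0=[P3] Q1=[P1,P2] Q2=[]
t=8-10: P3@Q0 runs 2, rem=4, I/O yield, promote→Q0. Q0=[P3] Q1=[P1,P2] Q2=[]
t=10-12: P3@Q0 runs 2, rem=2, I/O yield, promote→Q0. Q0=[P3] Q1=[P1,P2] Q2=[]
t=12-14: P3@Q0 runs 2, rem=0, completes. Q0=[] Q1=[P1,P2] Q2=[]
t=14-17: P1@Q1 runs 3, rem=5, I/O yield, promote→Q0. Q0=[P1] Q1=[P2] Q2=[]
t=17-19: P1@Q0 runs 2, rem=3, quantum used, demote→Q1. Q0=[] Q1=[P2,P1] Q2=[]
t=19-25: P2@Q1 runs 6, rem=7, quantum used, demote→Q2. Q0=[] Q1=[P1] Q2=[P2]
t=25-28: P1@Q1 runs 3, rem=0, completes. Q0=[] Q1=[] Q2=[P2]
t=28-35: P2@Q2 runs 7, rem=0, completes. Q0=[] Q1=[] Q2=[]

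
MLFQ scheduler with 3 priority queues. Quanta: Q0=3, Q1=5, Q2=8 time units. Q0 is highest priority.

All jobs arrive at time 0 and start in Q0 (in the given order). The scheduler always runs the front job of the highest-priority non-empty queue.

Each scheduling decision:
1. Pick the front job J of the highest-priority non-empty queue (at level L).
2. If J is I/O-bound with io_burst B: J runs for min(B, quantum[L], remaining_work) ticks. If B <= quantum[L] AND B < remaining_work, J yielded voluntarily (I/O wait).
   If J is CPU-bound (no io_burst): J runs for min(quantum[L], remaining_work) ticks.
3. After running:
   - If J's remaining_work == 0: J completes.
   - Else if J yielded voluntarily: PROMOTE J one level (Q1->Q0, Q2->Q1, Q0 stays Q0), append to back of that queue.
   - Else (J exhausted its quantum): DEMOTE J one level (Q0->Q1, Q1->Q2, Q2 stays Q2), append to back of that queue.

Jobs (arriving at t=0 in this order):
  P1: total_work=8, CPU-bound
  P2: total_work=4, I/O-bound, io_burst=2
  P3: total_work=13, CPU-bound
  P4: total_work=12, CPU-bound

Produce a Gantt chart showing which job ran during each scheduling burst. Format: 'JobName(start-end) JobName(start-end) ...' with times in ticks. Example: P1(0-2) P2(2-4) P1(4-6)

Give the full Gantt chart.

Answer: P1(0-3) P2(3-5) P3(5-8) P4(8-11) P2(11-13) P1(13-18) P3(18-23) P4(23-28) P3(28-33) P4(33-37)

Derivation:
t=0-3: P1@Q0 runs 3, rem=5, quantum used, demote→Q1. Q0=[P2,P3,P4] Q1=[P1] Q2=[]
t=3-5: P2@Q0 runs 2, rem=2, I/O yield, promote→Q0. Q0=[P3,P4,P2] Q1=[P1] Q2=[]
t=5-8: P3@Q0 runs 3, rem=10, quantum used, demote→Q1. Q0=[P4,P2] Q1=[P1,P3] Q2=[]
t=8-11: P4@Q0 runs 3, rem=9, quantum used, demote→Q1. Q0=[P2] Q1=[P1,P3,P4] Q2=[]
t=11-13: P2@Q0 runs 2, rem=0, completes. Q0=[] Q1=[P1,P3,P4] Q2=[]
t=13-18: P1@Q1 runs 5, rem=0, completes. Q0=[] Q1=[P3,P4] Q2=[]
t=18-23: P3@Q1 runs 5, rem=5, quantum used, demote→Q2. Q0=[] Q1=[P4] Q2=[P3]
t=23-28: P4@Q1 runs 5, rem=4, quantum used, demote→Q2. Q0=[] Q1=[] Q2=[P3,P4]
t=28-33: P3@Q2 runs 5, rem=0, completes. Q0=[] Q1=[] Q2=[P4]
t=33-37: P4@Q2 runs 4, rem=0, completes. Q0=[] Q1=[] Q2=[]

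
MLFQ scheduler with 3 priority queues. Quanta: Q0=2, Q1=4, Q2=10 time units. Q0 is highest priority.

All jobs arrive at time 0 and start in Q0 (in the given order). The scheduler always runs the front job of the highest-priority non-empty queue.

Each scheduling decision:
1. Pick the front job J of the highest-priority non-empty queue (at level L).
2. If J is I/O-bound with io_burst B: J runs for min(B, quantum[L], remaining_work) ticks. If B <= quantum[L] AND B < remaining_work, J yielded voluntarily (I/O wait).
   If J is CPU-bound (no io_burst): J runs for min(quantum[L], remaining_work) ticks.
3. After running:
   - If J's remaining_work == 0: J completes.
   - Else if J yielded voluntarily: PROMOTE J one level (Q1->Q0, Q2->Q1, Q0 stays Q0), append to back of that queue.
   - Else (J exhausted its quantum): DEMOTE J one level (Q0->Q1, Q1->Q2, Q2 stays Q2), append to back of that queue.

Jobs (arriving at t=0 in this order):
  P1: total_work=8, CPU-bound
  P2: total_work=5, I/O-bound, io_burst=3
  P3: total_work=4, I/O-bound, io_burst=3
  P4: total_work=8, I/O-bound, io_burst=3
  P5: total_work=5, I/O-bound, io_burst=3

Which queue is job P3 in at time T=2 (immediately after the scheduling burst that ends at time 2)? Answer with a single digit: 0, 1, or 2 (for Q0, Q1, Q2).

Answer: 0

Derivation:
t=0-2: P1@Q0 runs 2, rem=6, quantum used, demote→Q1. Q0=[P2,P3,P4,P5] Q1=[P1] Q2=[]
t=2-4: P2@Q0 runs 2, rem=3, quantum used, demote→Q1. Q0=[P3,P4,P5] Q1=[P1,P2] Q2=[]
t=4-6: P3@Q0 runs 2, rem=2, quantum used, demote→Q1. Q0=[P4,P5] Q1=[P1,P2,P3] Q2=[]
t=6-8: P4@Q0 runs 2, rem=6, quantum used, demote→Q1. Q0=[P5] Q1=[P1,P2,P3,P4] Q2=[]
t=8-10: P5@Q0 runs 2, rem=3, quantum used, demote→Q1. Q0=[] Q1=[P1,P2,P3,P4,P5] Q2=[]
t=10-14: P1@Q1 runs 4, rem=2, quantum used, demote→Q2. Q0=[] Q1=[P2,P3,P4,P5] Q2=[P1]
t=14-17: P2@Q1 runs 3, rem=0, completes. Q0=[] Q1=[P3,P4,P5] Q2=[P1]
t=17-19: P3@Q1 runs 2, rem=0, completes. Q0=[] Q1=[P4,P5] Q2=[P1]
t=19-22: P4@Q1 runs 3, rem=3, I/O yield, promote→Q0. Q0=[P4] Q1=[P5] Q2=[P1]
t=22-24: P4@Q0 runs 2, rem=1, quantum used, demote→Q1. Q0=[] Q1=[P5,P4] Q2=[P1]
t=24-27: P5@Q1 runs 3, rem=0, completes. Q0=[] Q1=[P4] Q2=[P1]
t=27-28: P4@Q1 runs 1, rem=0, completes. Q0=[] Q1=[] Q2=[P1]
t=28-30: P1@Q2 runs 2, rem=0, completes. Q0=[] Q1=[] Q2=[]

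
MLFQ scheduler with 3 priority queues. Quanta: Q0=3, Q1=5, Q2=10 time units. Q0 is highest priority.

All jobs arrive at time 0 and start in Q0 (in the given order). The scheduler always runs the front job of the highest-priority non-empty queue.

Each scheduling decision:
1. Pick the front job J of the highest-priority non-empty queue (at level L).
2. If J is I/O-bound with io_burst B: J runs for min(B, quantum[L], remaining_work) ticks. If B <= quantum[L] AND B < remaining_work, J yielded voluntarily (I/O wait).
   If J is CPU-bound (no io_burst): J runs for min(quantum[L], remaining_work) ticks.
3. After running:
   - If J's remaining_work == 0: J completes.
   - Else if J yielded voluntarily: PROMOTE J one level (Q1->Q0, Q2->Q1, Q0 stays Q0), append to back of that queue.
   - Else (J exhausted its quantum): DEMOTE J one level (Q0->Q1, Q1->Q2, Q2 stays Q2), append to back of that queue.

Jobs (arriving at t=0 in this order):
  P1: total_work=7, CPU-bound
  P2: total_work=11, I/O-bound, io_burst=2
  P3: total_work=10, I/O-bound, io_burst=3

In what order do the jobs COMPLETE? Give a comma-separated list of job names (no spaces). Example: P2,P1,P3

Answer: P3,P2,P1

Derivation:
t=0-3: P1@Q0 runs 3, rem=4, quantum used, demote→Q1. Q0=[P2,P3] Q1=[P1] Q2=[]
t=3-5: P2@Q0 runs 2, rem=9, I/O yield, promote→Q0. Q0=[P3,P2] Q1=[P1] Q2=[]
t=5-8: P3@Q0 runs 3, rem=7, I/O yield, promote→Q0. Q0=[P2,P3] Q1=[P1] Q2=[]
t=8-10: P2@Q0 runs 2, rem=7, I/O yield, promote→Q0. Q0=[P3,P2] Q1=[P1] Q2=[]
t=10-13: P3@Q0 runs 3, rem=4, I/O yield, promote→Q0. Q0=[P2,P3] Q1=[P1] Q2=[]
t=13-15: P2@Q0 runs 2, rem=5, I/O yield, promote→Q0. Q0=[P3,P2] Q1=[P1] Q2=[]
t=15-18: P3@Q0 runs 3, rem=1, I/O yield, promote→Q0. Q0=[P2,P3] Q1=[P1] Q2=[]
t=18-20: P2@Q0 runs 2, rem=3, I/O yield, promote→Q0. Q0=[P3,P2] Q1=[P1] Q2=[]
t=20-21: P3@Q0 runs 1, rem=0, completes. Q0=[P2] Q1=[P1] Q2=[]
t=21-23: P2@Q0 runs 2, rem=1, I/O yield, promote→Q0. Q0=[P2] Q1=[P1] Q2=[]
t=23-24: P2@Q0 runs 1, rem=0, completes. Q0=[] Q1=[P1] Q2=[]
t=24-28: P1@Q1 runs 4, rem=0, completes. Q0=[] Q1=[] Q2=[]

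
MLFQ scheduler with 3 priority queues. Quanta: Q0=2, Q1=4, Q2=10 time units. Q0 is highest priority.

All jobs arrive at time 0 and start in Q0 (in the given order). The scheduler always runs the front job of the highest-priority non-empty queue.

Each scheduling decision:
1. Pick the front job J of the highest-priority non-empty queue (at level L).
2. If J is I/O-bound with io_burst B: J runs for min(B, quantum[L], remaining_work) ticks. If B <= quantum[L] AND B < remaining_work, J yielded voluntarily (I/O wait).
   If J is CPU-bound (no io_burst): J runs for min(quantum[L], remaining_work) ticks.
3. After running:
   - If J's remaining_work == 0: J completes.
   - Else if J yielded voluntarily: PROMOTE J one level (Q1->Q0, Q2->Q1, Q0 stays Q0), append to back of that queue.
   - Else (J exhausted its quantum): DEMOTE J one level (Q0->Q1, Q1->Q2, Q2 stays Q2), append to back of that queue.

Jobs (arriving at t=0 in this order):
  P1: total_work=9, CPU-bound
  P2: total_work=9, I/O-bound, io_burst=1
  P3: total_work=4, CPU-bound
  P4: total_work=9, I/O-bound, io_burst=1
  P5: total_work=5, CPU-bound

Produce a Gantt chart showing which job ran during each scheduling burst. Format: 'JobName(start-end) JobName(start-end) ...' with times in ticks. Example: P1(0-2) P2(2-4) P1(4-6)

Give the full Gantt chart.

t=0-2: P1@Q0 runs 2, rem=7, quantum used, demote→Q1. Q0=[P2,P3,P4,P5] Q1=[P1] Q2=[]
t=2-3: P2@Q0 runs 1, rem=8, I/O yield, promote→Q0. Q0=[P3,P4,P5,P2] Q1=[P1] Q2=[]
t=3-5: P3@Q0 runs 2, rem=2, quantum used, demote→Q1. Q0=[P4,P5,P2] Q1=[P1,P3] Q2=[]
t=5-6: P4@Q0 runs 1, rem=8, I/O yield, promote→Q0. Q0=[P5,P2,P4] Q1=[P1,P3] Q2=[]
t=6-8: P5@Q0 runs 2, rem=3, quantum used, demote→Q1. Q0=[P2,P4] Q1=[P1,P3,P5] Q2=[]
t=8-9: P2@Q0 runs 1, rem=7, I/O yield, promote→Q0. Q0=[P4,P2] Q1=[P1,P3,P5] Q2=[]
t=9-10: P4@Q0 runs 1, rem=7, I/O yield, promote→Q0. Q0=[P2,P4] Q1=[P1,P3,P5] Q2=[]
t=10-11: P2@Q0 runs 1, rem=6, I/O yield, promote→Q0. Q0=[P4,P2] Q1=[P1,P3,P5] Q2=[]
t=11-12: P4@Q0 runs 1, rem=6, I/O yield, promote→Q0. Q0=[P2,P4] Q1=[P1,P3,P5] Q2=[]
t=12-13: P2@Q0 runs 1, rem=5, I/O yield, promote→Q0. Q0=[P4,P2] Q1=[P1,P3,P5] Q2=[]
t=13-14: P4@Q0 runs 1, rem=5, I/O yield, promote→Q0. Q0=[P2,P4] Q1=[P1,P3,P5] Q2=[]
t=14-15: P2@Q0 runs 1, rem=4, I/O yield, promote→Q0. Q0=[P4,P2] Q1=[P1,P3,P5] Q2=[]
t=15-16: P4@Q0 runs 1, rem=4, I/O yield, promote→Q0. Q0=[P2,P4] Q1=[P1,P3,P5] Q2=[]
t=16-17: P2@Q0 runs 1, rem=3, I/O yield, promote→Q0. Q0=[P4,P2] Q1=[P1,P3,P5] Q2=[]
t=17-18: P4@Q0 runs 1, rem=3, I/O yield, promote→Q0. Q0=[P2,P4] Q1=[P1,P3,P5] Q2=[]
t=18-19: P2@Q0 runs 1, rem=2, I/O yield, promote→Q0. Q0=[P4,P2] Q1=[P1,P3,P5] Q2=[]
t=19-20: P4@Q0 runs 1, rem=2, I/O yield, promote→Q0. Q0=[P2,P4] Q1=[P1,P3,P5] Q2=[]
t=20-21: P2@Q0 runs 1, rem=1, I/O yield, promote→Q0. Q0=[P4,P2] Q1=[P1,P3,P5] Q2=[]
t=21-22: P4@Q0 runs 1, rem=1, I/O yield, promote→Q0. Q0=[P2,P4] Q1=[P1,P3,P5] Q2=[]
t=22-23: P2@Q0 runs 1, rem=0, completes. Q0=[P4] Q1=[P1,P3,P5] Q2=[]
t=23-24: P4@Q0 runs 1, rem=0, completes. Q0=[] Q1=[P1,P3,P5] Q2=[]
t=24-28: P1@Q1 runs 4, rem=3, quantum used, demote→Q2. Q0=[] Q1=[P3,P5] Q2=[P1]
t=28-30: P3@Q1 runs 2, rem=0, completes. Q0=[] Q1=[P5] Q2=[P1]
t=30-33: P5@Q1 runs 3, rem=0, completes. Q0=[] Q1=[] Q2=[P1]
t=33-36: P1@Q2 runs 3, rem=0, completes. Q0=[] Q1=[] Q2=[]

Answer: P1(0-2) P2(2-3) P3(3-5) P4(5-6) P5(6-8) P2(8-9) P4(9-10) P2(10-11) P4(11-12) P2(12-13) P4(13-14) P2(14-15) P4(15-16) P2(16-17) P4(17-18) P2(18-19) P4(19-20) P2(20-21) P4(21-22) P2(22-23) P4(23-24) P1(24-28) P3(28-30) P5(30-33) P1(33-36)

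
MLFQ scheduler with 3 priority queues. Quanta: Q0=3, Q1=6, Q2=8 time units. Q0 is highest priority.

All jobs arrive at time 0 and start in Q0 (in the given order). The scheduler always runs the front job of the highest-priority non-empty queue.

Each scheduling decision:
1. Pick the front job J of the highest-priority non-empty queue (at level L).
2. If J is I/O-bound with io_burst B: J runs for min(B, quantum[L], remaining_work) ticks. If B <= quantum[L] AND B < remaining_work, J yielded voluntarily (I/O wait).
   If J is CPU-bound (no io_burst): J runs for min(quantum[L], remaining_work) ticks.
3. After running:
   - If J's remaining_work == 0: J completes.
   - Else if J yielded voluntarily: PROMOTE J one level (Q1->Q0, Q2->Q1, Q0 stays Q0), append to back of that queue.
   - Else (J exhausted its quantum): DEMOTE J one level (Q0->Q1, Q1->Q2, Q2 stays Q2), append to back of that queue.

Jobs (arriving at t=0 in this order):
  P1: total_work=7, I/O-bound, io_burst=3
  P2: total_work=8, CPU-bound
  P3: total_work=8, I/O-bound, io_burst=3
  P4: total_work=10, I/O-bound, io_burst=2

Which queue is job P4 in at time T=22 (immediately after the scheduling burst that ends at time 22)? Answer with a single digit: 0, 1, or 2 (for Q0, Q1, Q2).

t=0-3: P1@Q0 runs 3, rem=4, I/O yield, promote→Q0. Q0=[P2,P3,P4,P1] Q1=[] Q2=[]
t=3-6: P2@Q0 runs 3, rem=5, quantum used, demote→Q1. Q0=[P3,P4,P1] Q1=[P2] Q2=[]
t=6-9: P3@Q0 runs 3, rem=5, I/O yield, promote→Q0. Q0=[P4,P1,P3] Q1=[P2] Q2=[]
t=9-11: P4@Q0 runs 2, rem=8, I/O yield, promote→Q0. Q0=[P1,P3,P4] Q1=[P2] Q2=[]
t=11-14: P1@Q0 runs 3, rem=1, I/O yield, promote→Q0. Q0=[P3,P4,P1] Q1=[P2] Q2=[]
t=14-17: P3@Q0 runs 3, rem=2, I/O yield, promote→Q0. Q0=[P4,P1,P3] Q1=[P2] Q2=[]
t=17-19: P4@Q0 runs 2, rem=6, I/O yield, promote→Q0. Q0=[P1,P3,P4] Q1=[P2] Q2=[]
t=19-20: P1@Q0 runs 1, rem=0, completes. Q0=[P3,P4] Q1=[P2] Q2=[]
t=20-22: P3@Q0 runs 2, rem=0, completes. Q0=[P4] Q1=[P2] Q2=[]
t=22-24: P4@Q0 runs 2, rem=4, I/O yield, promote→Q0. Q0=[P4] Q1=[P2] Q2=[]
t=24-26: P4@Q0 runs 2, rem=2, I/O yield, promote→Q0. Q0=[P4] Q1=[P2] Q2=[]
t=26-28: P4@Q0 runs 2, rem=0, completes. Q0=[] Q1=[P2] Q2=[]
t=28-33: P2@Q1 runs 5, rem=0, completes. Q0=[] Q1=[] Q2=[]

Answer: 0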